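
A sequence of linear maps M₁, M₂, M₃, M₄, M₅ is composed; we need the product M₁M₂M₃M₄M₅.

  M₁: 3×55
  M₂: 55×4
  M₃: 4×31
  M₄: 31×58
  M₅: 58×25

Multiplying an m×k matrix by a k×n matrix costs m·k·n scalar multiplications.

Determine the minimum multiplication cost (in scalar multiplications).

Adjacent pairs: M₁M₂ = 3·55·4 = 660; M₂M₃ = 55·4·31 = 6820; M₃M₄ = 4·31·58 = 7192; M₄M₅ = 31·58·25 = 44950.
Length 3: M₁..M₃: k=1: 0+6820+3·55·31=11935; k=2: 660+0+3·4·31=1032 → min 1032 | M₂..M₄: k=2: 0+7192+55·4·58=19952; k=3: 6820+0+55·31·58=105710 → min 19952 | M₃..M₅: k=3: 0+44950+4·31·25=48050; k=4: 7192+0+4·58·25=12992 → min 12992.
Length 4: M₁..M₄: k=1: 0+19952+3·55·58=29522; k=2: 660+7192+3·4·58=8548; k=3: 1032+0+3·31·58=6426 → min 6426 | M₂..M₅: k=2: 0+12992+55·4·25=18492; k=3: 6820+44950+55·31·25=94395; k=4: 19952+0+55·58·25=99702 → min 18492.
Length 5: M₁..M₅: k=1: 0+18492+3·55·25=22617; k=2: 660+12992+3·4·25=13952; k=3: 1032+44950+3·31·25=48307; k=4: 6426+0+3·58·25=10776 → min 10776.
Optimal order: ((((M₁M₂)M₃)M₄)M₅) with cost 10776.

10776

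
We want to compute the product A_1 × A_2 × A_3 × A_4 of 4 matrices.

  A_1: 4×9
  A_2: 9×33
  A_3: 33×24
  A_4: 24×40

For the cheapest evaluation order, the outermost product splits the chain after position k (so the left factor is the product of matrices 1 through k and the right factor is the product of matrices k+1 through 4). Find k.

Adjacent pairs: A_1A_2 = 4·9·33 = 1188; A_2A_3 = 9·33·24 = 7128; A_3A_4 = 33·24·40 = 31680.
Length 3: A_1..A_3: k=1: 0+7128+4·9·24=7992; k=2: 1188+0+4·33·24=4356 → min 4356 | A_2..A_4: k=2: 0+31680+9·33·40=43560; k=3: 7128+0+9·24·40=15768 → min 15768.
Top-level splits: k=1: (A_1..A_1)·(A_2..A_4) → 0+15768+4·9·40 = 17208; k=2: (A_1..A_2)·(A_3..A_4) → 1188+31680+4·33·40 = 38148; k=3: (A_1..A_3)·(A_4..A_4) → 4356+0+4·24·40 = 8196.
Best split is after A_3, i.e. k = 3.

3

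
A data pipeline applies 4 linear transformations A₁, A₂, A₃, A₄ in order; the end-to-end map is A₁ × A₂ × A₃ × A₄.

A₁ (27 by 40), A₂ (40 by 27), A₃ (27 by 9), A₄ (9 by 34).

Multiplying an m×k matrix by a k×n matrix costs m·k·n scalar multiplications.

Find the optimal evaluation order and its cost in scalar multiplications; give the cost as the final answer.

27702

Adjacent pairs: A₁A₂ = 27·40·27 = 29160; A₂A₃ = 40·27·9 = 9720; A₃A₄ = 27·9·34 = 8262.
Length 3: A₁..A₃: k=1: 0+9720+27·40·9=19440; k=2: 29160+0+27·27·9=35721 → min 19440 | A₂..A₄: k=2: 0+8262+40·27·34=44982; k=3: 9720+0+40·9·34=21960 → min 21960.
Length 4: A₁..A₄: k=1: 0+21960+27·40·34=58680; k=2: 29160+8262+27·27·34=62208; k=3: 19440+0+27·9·34=27702 → min 27702.
Optimal parenthesization: ((A₁ × (A₂ × A₃)) × A₄) with cost 27702.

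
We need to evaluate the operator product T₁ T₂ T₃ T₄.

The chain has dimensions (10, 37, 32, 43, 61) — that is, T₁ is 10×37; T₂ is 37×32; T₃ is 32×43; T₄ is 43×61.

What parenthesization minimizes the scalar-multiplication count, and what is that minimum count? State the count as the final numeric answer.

51830

Adjacent pairs: T₁T₂ = 10·37·32 = 11840; T₂T₃ = 37·32·43 = 50912; T₃T₄ = 32·43·61 = 83936.
Length 3: T₁..T₃: k=1: 0+50912+10·37·43=66822; k=2: 11840+0+10·32·43=25600 → min 25600 | T₂..T₄: k=2: 0+83936+37·32·61=156160; k=3: 50912+0+37·43·61=147963 → min 147963.
Length 4: T₁..T₄: k=1: 0+147963+10·37·61=170533; k=2: 11840+83936+10·32·61=115296; k=3: 25600+0+10·43·61=51830 → min 51830.
Optimal parenthesization: (((T₁ T₂) T₃) T₄) with cost 51830.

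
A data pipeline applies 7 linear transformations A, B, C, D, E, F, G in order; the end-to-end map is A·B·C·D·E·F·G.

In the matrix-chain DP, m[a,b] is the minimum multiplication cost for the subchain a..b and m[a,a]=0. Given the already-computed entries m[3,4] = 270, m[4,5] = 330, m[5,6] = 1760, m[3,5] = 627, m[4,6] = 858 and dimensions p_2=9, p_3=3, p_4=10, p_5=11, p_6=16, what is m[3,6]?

m[3,6] = min over k∈[3,5] of m[3,k]+m[k+1,6]+p_{2}·p_k·p_{6}.
k=3: 0 + 858 + 9·3·16 = 1290; k=4: 270 + 1760 + 9·10·16 = 3470; k=5: 627 + 0 + 9·11·16 = 2211.
Minimum: 1290 at k=3.

1290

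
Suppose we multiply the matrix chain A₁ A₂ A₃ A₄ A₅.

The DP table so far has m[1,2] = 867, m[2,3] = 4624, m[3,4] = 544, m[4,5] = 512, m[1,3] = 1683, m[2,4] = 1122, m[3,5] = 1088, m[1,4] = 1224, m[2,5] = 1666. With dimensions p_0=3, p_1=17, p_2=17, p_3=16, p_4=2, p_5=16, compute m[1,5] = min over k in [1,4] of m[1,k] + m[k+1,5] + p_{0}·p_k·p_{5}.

1320

m[1,5] = min over k∈[1,4] of m[1,k]+m[k+1,5]+p_{0}·p_k·p_{5}.
k=1: 0 + 1666 + 3·17·16 = 2482; k=2: 867 + 1088 + 3·17·16 = 2771; k=3: 1683 + 512 + 3·16·16 = 2963; k=4: 1224 + 0 + 3·2·16 = 1320.
Minimum: 1320 at k=4.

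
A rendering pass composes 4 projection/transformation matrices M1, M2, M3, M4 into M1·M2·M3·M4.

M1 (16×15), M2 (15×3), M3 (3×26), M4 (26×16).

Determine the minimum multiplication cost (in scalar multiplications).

2736

Adjacent pairs: M1M2 = 16·15·3 = 720; M2M3 = 15·3·26 = 1170; M3M4 = 3·26·16 = 1248.
Length 3: M1..M3: k=1: 0+1170+16·15·26=7410; k=2: 720+0+16·3·26=1968 → min 1968 | M2..M4: k=2: 0+1248+15·3·16=1968; k=3: 1170+0+15·26·16=7410 → min 1968.
Length 4: M1..M4: k=1: 0+1968+16·15·16=5808; k=2: 720+1248+16·3·16=2736; k=3: 1968+0+16·26·16=8624 → min 2736.
Optimal order: ((M1·M2)·(M3·M4)) with cost 2736.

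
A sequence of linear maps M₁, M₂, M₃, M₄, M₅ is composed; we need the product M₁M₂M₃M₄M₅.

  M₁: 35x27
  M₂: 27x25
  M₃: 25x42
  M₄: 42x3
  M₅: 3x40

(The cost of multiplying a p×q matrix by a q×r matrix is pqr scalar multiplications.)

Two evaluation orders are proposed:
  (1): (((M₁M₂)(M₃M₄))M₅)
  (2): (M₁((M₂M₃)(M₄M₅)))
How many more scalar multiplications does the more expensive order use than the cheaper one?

82950

Order (1) = (((M₁M₂)(M₃M₄))M₅): (M₁M₂): 35×27 by 27×25 → 35×25, cost 35·27·25 = 23625; (M₃M₄): 25×42 by 42×3 → 25×3, cost 25·42·3 = 3150; ((M₁M₂)(M₃M₄)): 35×25 by 25×3 → 35×3, cost 35·25·3 = 2625; cumulative 29400; (((M₁M₂)(M₃M₄))M₅): 35×3 by 3×40 → 35×40, cost 35·3·40 = 4200; cumulative 33600. Total 33600.
Order (2) = (M₁((M₂M₃)(M₄M₅))): (M₂M₃): 27×25 by 25×42 → 27×42, cost 27·25·42 = 28350; (M₄M₅): 42×3 by 3×40 → 42×40, cost 42·3·40 = 5040; ((M₂M₃)(M₄M₅)): 27×42 by 42×40 → 27×40, cost 27·42·40 = 45360; cumulative 78750; (M₁((M₂M₃)(M₄M₅))): 35×27 by 27×40 → 35×40, cost 35·27·40 = 37800; cumulative 116550. Total 116550.
Difference: |33600 − 116550| = 82950.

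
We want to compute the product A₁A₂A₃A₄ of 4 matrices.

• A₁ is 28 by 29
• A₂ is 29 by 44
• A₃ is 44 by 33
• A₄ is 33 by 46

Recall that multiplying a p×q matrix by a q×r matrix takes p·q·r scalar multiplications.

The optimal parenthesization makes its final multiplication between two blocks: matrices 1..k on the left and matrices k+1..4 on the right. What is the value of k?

3

Adjacent pairs: A₁A₂ = 28·29·44 = 35728; A₂A₃ = 29·44·33 = 42108; A₃A₄ = 44·33·46 = 66792.
Length 3: A₁..A₃: k=1: 0+42108+28·29·33=68904; k=2: 35728+0+28·44·33=76384 → min 68904 | A₂..A₄: k=2: 0+66792+29·44·46=125488; k=3: 42108+0+29·33·46=86130 → min 86130.
Top-level splits: k=1: (A₁..A₁)·(A₂..A₄) → 0+86130+28·29·46 = 123482; k=2: (A₁..A₂)·(A₃..A₄) → 35728+66792+28·44·46 = 159192; k=3: (A₁..A₃)·(A₄..A₄) → 68904+0+28·33·46 = 111408.
Best split is after A₃, i.e. k = 3.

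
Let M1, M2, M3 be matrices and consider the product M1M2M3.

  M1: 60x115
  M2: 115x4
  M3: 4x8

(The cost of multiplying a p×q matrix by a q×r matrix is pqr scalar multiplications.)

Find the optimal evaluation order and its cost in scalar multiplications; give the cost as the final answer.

29520

(M1(M2M3)): cost 58880.
((M1M2)M3): cost 29520.
Optimal: ((M1M2)M3) with cost 29520.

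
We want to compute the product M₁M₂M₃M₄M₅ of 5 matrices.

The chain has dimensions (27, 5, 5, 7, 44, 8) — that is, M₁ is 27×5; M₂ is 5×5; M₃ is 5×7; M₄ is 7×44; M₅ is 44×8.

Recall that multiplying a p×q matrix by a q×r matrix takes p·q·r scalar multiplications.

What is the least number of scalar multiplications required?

3999

Adjacent pairs: M₁M₂ = 27·5·5 = 675; M₂M₃ = 5·5·7 = 175; M₃M₄ = 5·7·44 = 1540; M₄M₅ = 7·44·8 = 2464.
Length 3: M₁..M₃: k=1: 0+175+27·5·7=1120; k=2: 675+0+27·5·7=1620 → min 1120 | M₂..M₄: k=2: 0+1540+5·5·44=2640; k=3: 175+0+5·7·44=1715 → min 1715 | M₃..M₅: k=3: 0+2464+5·7·8=2744; k=4: 1540+0+5·44·8=3300 → min 2744.
Length 4: M₁..M₄: k=1: 0+1715+27·5·44=7655; k=2: 675+1540+27·5·44=8155; k=3: 1120+0+27·7·44=9436 → min 7655 | M₂..M₅: k=2: 0+2744+5·5·8=2944; k=3: 175+2464+5·7·8=2919; k=4: 1715+0+5·44·8=3475 → min 2919.
Length 5: M₁..M₅: k=1: 0+2919+27·5·8=3999; k=2: 675+2744+27·5·8=4499; k=3: 1120+2464+27·7·8=5096; k=4: 7655+0+27·44·8=17159 → min 3999.
Optimal order: (M₁((M₂M₃)(M₄M₅))) with cost 3999.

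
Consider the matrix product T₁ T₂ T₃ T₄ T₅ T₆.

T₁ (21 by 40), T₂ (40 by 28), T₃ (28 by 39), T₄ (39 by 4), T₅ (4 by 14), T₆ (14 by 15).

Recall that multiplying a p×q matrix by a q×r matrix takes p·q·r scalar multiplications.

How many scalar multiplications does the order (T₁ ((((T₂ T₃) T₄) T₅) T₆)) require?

73160

(T₂ T₃): 40×28 by 28×39 → 40×39, cost 40·28·39 = 43680
((T₂ T₃) T₄): 40×39 by 39×4 → 40×4, cost 40·39·4 = 6240; cumulative 49920
(((T₂ T₃) T₄) T₅): 40×4 by 4×14 → 40×14, cost 40·4·14 = 2240; cumulative 52160
((((T₂ T₃) T₄) T₅) T₆): 40×14 by 14×15 → 40×15, cost 40·14·15 = 8400; cumulative 60560
(T₁ ((((T₂ T₃) T₄) T₅) T₆)): 21×40 by 40×15 → 21×15, cost 21·40·15 = 12600; cumulative 73160
Total: 73160 scalar multiplications.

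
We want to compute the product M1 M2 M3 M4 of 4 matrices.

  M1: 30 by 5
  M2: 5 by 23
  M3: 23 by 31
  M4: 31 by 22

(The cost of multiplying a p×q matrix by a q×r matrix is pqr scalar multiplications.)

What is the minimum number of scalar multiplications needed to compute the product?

10275

Adjacent pairs: M1M2 = 30·5·23 = 3450; M2M3 = 5·23·31 = 3565; M3M4 = 23·31·22 = 15686.
Length 3: M1..M3: k=1: 0+3565+30·5·31=8215; k=2: 3450+0+30·23·31=24840 → min 8215 | M2..M4: k=2: 0+15686+5·23·22=18216; k=3: 3565+0+5·31·22=6975 → min 6975.
Length 4: M1..M4: k=1: 0+6975+30·5·22=10275; k=2: 3450+15686+30·23·22=34316; k=3: 8215+0+30·31·22=28675 → min 10275.
Optimal order: (M1 ((M2 M3) M4)) with cost 10275.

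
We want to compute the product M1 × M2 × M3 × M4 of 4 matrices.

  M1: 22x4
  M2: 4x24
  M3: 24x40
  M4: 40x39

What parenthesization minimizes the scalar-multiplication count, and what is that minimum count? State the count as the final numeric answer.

13512

Adjacent pairs: M1M2 = 22·4·24 = 2112; M2M3 = 4·24·40 = 3840; M3M4 = 24·40·39 = 37440.
Length 3: M1..M3: k=1: 0+3840+22·4·40=7360; k=2: 2112+0+22·24·40=23232 → min 7360 | M2..M4: k=2: 0+37440+4·24·39=41184; k=3: 3840+0+4·40·39=10080 → min 10080.
Length 4: M1..M4: k=1: 0+10080+22·4·39=13512; k=2: 2112+37440+22·24·39=60144; k=3: 7360+0+22·40·39=41680 → min 13512.
Optimal parenthesization: (M1 × ((M2 × M3) × M4)) with cost 13512.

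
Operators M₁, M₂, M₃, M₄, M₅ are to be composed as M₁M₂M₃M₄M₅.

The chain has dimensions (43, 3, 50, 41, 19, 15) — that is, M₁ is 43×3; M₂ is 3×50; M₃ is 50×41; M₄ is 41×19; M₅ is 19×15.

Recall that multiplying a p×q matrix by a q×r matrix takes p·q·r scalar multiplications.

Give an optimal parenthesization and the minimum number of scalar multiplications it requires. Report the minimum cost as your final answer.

Adjacent pairs: M₁M₂ = 43·3·50 = 6450; M₂M₃ = 3·50·41 = 6150; M₃M₄ = 50·41·19 = 38950; M₄M₅ = 41·19·15 = 11685.
Length 3: M₁..M₃: k=1: 0+6150+43·3·41=11439; k=2: 6450+0+43·50·41=94600 → min 11439 | M₂..M₄: k=2: 0+38950+3·50·19=41800; k=3: 6150+0+3·41·19=8487 → min 8487 | M₃..M₅: k=3: 0+11685+50·41·15=42435; k=4: 38950+0+50·19·15=53200 → min 42435.
Length 4: M₁..M₄: k=1: 0+8487+43·3·19=10938; k=2: 6450+38950+43·50·19=86250; k=3: 11439+0+43·41·19=44936 → min 10938 | M₂..M₅: k=2: 0+42435+3·50·15=44685; k=3: 6150+11685+3·41·15=19680; k=4: 8487+0+3·19·15=9342 → min 9342.
Length 5: M₁..M₅: k=1: 0+9342+43·3·15=11277; k=2: 6450+42435+43·50·15=81135; k=3: 11439+11685+43·41·15=49569; k=4: 10938+0+43·19·15=23193 → min 11277.
Optimal parenthesization: (M₁(((M₂M₃)M₄)M₅)) with cost 11277.

11277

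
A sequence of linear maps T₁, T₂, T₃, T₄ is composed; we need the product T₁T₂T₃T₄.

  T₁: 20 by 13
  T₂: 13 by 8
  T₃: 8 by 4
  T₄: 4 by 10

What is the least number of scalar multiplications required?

2256

Adjacent pairs: T₁T₂ = 20·13·8 = 2080; T₂T₃ = 13·8·4 = 416; T₃T₄ = 8·4·10 = 320.
Length 3: T₁..T₃: k=1: 0+416+20·13·4=1456; k=2: 2080+0+20·8·4=2720 → min 1456 | T₂..T₄: k=2: 0+320+13·8·10=1360; k=3: 416+0+13·4·10=936 → min 936.
Length 4: T₁..T₄: k=1: 0+936+20·13·10=3536; k=2: 2080+320+20·8·10=4000; k=3: 1456+0+20·4·10=2256 → min 2256.
Optimal order: ((T₁(T₂T₃))T₄) with cost 2256.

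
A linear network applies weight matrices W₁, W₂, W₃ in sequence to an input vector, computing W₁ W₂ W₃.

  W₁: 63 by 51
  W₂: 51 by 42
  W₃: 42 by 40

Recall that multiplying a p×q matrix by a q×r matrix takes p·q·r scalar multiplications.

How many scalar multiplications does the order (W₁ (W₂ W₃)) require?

214200

(W₂ W₃): 51×42 by 42×40 → 51×40, cost 51·42·40 = 85680
(W₁ (W₂ W₃)): 63×51 by 51×40 → 63×40, cost 63·51·40 = 128520; cumulative 214200
Total: 214200 scalar multiplications.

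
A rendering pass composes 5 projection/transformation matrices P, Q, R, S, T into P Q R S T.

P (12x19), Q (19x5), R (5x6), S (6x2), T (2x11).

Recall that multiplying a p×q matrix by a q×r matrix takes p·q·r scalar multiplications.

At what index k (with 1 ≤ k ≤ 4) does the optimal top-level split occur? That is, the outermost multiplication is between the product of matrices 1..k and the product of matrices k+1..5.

4

Adjacent pairs: PQ = 12·19·5 = 1140; QR = 19·5·6 = 570; RS = 5·6·2 = 60; ST = 6·2·11 = 132.
Length 3: P..R: k=1: 0+570+12·19·6=1938; k=2: 1140+0+12·5·6=1500 → min 1500 | Q..S: k=2: 0+60+19·5·2=250; k=3: 570+0+19·6·2=798 → min 250 | R..T: k=3: 0+132+5·6·11=462; k=4: 60+0+5·2·11=170 → min 170.
Length 4: P..S: k=1: 0+250+12·19·2=706; k=2: 1140+60+12·5·2=1320; k=3: 1500+0+12·6·2=1644 → min 706 | Q..T: k=2: 0+170+19·5·11=1215; k=3: 570+132+19·6·11=1956; k=4: 250+0+19·2·11=668 → min 668.
Top-level splits: k=1: (P..P)·(Q..T) → 0+668+12·19·11 = 3176; k=2: (P..Q)·(R..T) → 1140+170+12·5·11 = 1970; k=3: (P..R)·(S..T) → 1500+132+12·6·11 = 2424; k=4: (P..S)·(T..T) → 706+0+12·2·11 = 970.
Best split is after S, i.e. k = 4.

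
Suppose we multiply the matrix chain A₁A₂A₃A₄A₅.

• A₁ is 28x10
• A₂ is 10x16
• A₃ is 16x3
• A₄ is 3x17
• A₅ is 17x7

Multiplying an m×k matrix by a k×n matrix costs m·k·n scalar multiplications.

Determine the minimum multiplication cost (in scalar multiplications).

2265

Adjacent pairs: A₁A₂ = 28·10·16 = 4480; A₂A₃ = 10·16·3 = 480; A₃A₄ = 16·3·17 = 816; A₄A₅ = 3·17·7 = 357.
Length 3: A₁..A₃: k=1: 0+480+28·10·3=1320; k=2: 4480+0+28·16·3=5824 → min 1320 | A₂..A₄: k=2: 0+816+10·16·17=3536; k=3: 480+0+10·3·17=990 → min 990 | A₃..A₅: k=3: 0+357+16·3·7=693; k=4: 816+0+16·17·7=2720 → min 693.
Length 4: A₁..A₄: k=1: 0+990+28·10·17=5750; k=2: 4480+816+28·16·17=12912; k=3: 1320+0+28·3·17=2748 → min 2748 | A₂..A₅: k=2: 0+693+10·16·7=1813; k=3: 480+357+10·3·7=1047; k=4: 990+0+10·17·7=2180 → min 1047.
Length 5: A₁..A₅: k=1: 0+1047+28·10·7=3007; k=2: 4480+693+28·16·7=8309; k=3: 1320+357+28·3·7=2265; k=4: 2748+0+28·17·7=6080 → min 2265.
Optimal order: ((A₁(A₂A₃))(A₄A₅)) with cost 2265.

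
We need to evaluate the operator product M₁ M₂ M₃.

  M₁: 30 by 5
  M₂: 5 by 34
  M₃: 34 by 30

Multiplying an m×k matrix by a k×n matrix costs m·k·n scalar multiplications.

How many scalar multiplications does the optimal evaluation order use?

Order (M₁ (M₂ M₃)): (M₂ M₃): 5×34 by 34×30 → 5×30, cost 5·34·30 = 5100; (M₁ (M₂ M₃)): 30×5 by 5×30 → 30×30, cost 30·5·30 = 4500; cumulative 9600. Total 9600.
Order ((M₁ M₂) M₃): (M₁ M₂): 30×5 by 5×34 → 30×34, cost 30·5·34 = 5100; ((M₁ M₂) M₃): 30×34 by 34×30 → 30×30, cost 30·34·30 = 30600; cumulative 35700. Total 35700.
Minimum: 9600.

9600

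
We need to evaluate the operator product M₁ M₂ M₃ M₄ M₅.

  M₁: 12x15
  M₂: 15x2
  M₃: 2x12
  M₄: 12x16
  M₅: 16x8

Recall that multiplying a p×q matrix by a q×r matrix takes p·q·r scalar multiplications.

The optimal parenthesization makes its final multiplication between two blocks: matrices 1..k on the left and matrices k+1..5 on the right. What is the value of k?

2

Adjacent pairs: M₁M₂ = 12·15·2 = 360; M₂M₃ = 15·2·12 = 360; M₃M₄ = 2·12·16 = 384; M₄M₅ = 12·16·8 = 1536.
Length 3: M₁..M₃: k=1: 0+360+12·15·12=2520; k=2: 360+0+12·2·12=648 → min 648 | M₂..M₄: k=2: 0+384+15·2·16=864; k=3: 360+0+15·12·16=3240 → min 864 | M₃..M₅: k=3: 0+1536+2·12·8=1728; k=4: 384+0+2·16·8=640 → min 640.
Length 4: M₁..M₄: k=1: 0+864+12·15·16=3744; k=2: 360+384+12·2·16=1128; k=3: 648+0+12·12·16=2952 → min 1128 | M₂..M₅: k=2: 0+640+15·2·8=880; k=3: 360+1536+15·12·8=3336; k=4: 864+0+15·16·8=2784 → min 880.
Top-level splits: k=1: (M₁..M₁)·(M₂..M₅) → 0+880+12·15·8 = 2320; k=2: (M₁..M₂)·(M₃..M₅) → 360+640+12·2·8 = 1192; k=3: (M₁..M₃)·(M₄..M₅) → 648+1536+12·12·8 = 3336; k=4: (M₁..M₄)·(M₅..M₅) → 1128+0+12·16·8 = 2664.
Best split is after M₂, i.e. k = 2.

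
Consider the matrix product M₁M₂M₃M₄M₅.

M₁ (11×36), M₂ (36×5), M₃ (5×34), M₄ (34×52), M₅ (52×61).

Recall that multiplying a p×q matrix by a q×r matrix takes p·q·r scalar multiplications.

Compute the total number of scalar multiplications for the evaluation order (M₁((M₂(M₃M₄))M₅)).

(M₃M₄): 5×34 by 34×52 → 5×52, cost 5·34·52 = 8840
(M₂(M₃M₄)): 36×5 by 5×52 → 36×52, cost 36·5·52 = 9360; cumulative 18200
((M₂(M₃M₄))M₅): 36×52 by 52×61 → 36×61, cost 36·52·61 = 114192; cumulative 132392
(M₁((M₂(M₃M₄))M₅)): 11×36 by 36×61 → 11×61, cost 11·36·61 = 24156; cumulative 156548
Total: 156548 scalar multiplications.

156548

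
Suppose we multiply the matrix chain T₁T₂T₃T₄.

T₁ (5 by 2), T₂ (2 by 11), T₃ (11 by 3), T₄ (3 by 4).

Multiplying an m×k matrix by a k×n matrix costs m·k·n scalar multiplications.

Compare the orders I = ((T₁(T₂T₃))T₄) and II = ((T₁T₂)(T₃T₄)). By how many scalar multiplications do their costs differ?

306

Order I = ((T₁(T₂T₃))T₄): (T₂T₃): 2×11 by 11×3 → 2×3, cost 2·11·3 = 66; (T₁(T₂T₃)): 5×2 by 2×3 → 5×3, cost 5·2·3 = 30; cumulative 96; ((T₁(T₂T₃))T₄): 5×3 by 3×4 → 5×4, cost 5·3·4 = 60; cumulative 156. Total 156.
Order II = ((T₁T₂)(T₃T₄)): (T₁T₂): 5×2 by 2×11 → 5×11, cost 5·2·11 = 110; (T₃T₄): 11×3 by 3×4 → 11×4, cost 11·3·4 = 132; ((T₁T₂)(T₃T₄)): 5×11 by 11×4 → 5×4, cost 5·11·4 = 220; cumulative 462. Total 462.
Difference: |156 − 462| = 306.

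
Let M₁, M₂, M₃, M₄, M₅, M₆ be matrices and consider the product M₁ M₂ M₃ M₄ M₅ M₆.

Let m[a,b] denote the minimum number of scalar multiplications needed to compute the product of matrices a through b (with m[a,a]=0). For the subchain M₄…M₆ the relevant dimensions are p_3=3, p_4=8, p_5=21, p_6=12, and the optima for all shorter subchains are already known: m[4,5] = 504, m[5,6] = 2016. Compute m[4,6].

1260

m[4,6] = min over k∈[4,5] of m[4,k]+m[k+1,6]+p_{3}·p_k·p_{6}.
k=4: 0 + 2016 + 3·8·12 = 2304; k=5: 504 + 0 + 3·21·12 = 1260.
Minimum: 1260 at k=5.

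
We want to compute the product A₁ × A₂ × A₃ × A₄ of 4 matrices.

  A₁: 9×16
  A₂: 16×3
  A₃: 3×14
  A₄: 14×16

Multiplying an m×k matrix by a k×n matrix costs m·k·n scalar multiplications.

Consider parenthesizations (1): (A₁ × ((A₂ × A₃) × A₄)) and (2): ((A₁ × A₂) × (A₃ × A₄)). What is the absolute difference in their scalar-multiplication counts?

Order (1) = (A₁ × ((A₂ × A₃) × A₄)): (A₂ × A₃): 16×3 by 3×14 → 16×14, cost 16·3·14 = 672; ((A₂ × A₃) × A₄): 16×14 by 14×16 → 16×16, cost 16·14·16 = 3584; cumulative 4256; (A₁ × ((A₂ × A₃) × A₄)): 9×16 by 16×16 → 9×16, cost 9·16·16 = 2304; cumulative 6560. Total 6560.
Order (2) = ((A₁ × A₂) × (A₃ × A₄)): (A₁ × A₂): 9×16 by 16×3 → 9×3, cost 9·16·3 = 432; (A₃ × A₄): 3×14 by 14×16 → 3×16, cost 3·14·16 = 672; ((A₁ × A₂) × (A₃ × A₄)): 9×3 by 3×16 → 9×16, cost 9·3·16 = 432; cumulative 1536. Total 1536.
Difference: |6560 − 1536| = 5024.

5024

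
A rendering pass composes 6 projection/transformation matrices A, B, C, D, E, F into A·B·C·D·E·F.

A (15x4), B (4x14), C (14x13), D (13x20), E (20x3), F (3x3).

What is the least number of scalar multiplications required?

1710

Adjacent pairs: AB = 15·4·14 = 840; BC = 4·14·13 = 728; CD = 14·13·20 = 3640; DE = 13·20·3 = 780; EF = 20·3·3 = 180.
Length 3: A..C: k=1: 0+728+15·4·13=1508; k=2: 840+0+15·14·13=3570 → min 1508 | B..D: k=2: 0+3640+4·14·20=4760; k=3: 728+0+4·13·20=1768 → min 1768 | C..E: k=3: 0+780+14·13·3=1326; k=4: 3640+0+14·20·3=4480 → min 1326 | D..F: k=4: 0+180+13·20·3=960; k=5: 780+0+13·3·3=897 → min 897.
Length 4: A..D: k=1: 0+1768+15·4·20=2968; k=2: 840+3640+15·14·20=8680; k=3: 1508+0+15·13·20=5408 → min 2968 | B..E: k=2: 0+1326+4·14·3=1494; k=3: 728+780+4·13·3=1664; k=4: 1768+0+4·20·3=2008 → min 1494 | C..F: k=3: 0+897+14·13·3=1443; k=4: 3640+180+14·20·3=4660; k=5: 1326+0+14·3·3=1452 → min 1443.
Length 5: A..E: k=1: 0+1494+15·4·3=1674; k=2: 840+1326+15·14·3=2796; k=3: 1508+780+15·13·3=2873; k=4: 2968+0+15·20·3=3868 → min 1674 | B..F: k=2: 0+1443+4·14·3=1611; k=3: 728+897+4·13·3=1781; k=4: 1768+180+4·20·3=2188; k=5: 1494+0+4·3·3=1530 → min 1530.
Length 6: A..F: k=1: 0+1530+15·4·3=1710; k=2: 840+1443+15·14·3=2913; k=3: 1508+897+15·13·3=2990; k=4: 2968+180+15·20·3=4048; k=5: 1674+0+15·3·3=1809 → min 1710.
Optimal order: (A·((B·(C·(D·E)))·F)) with cost 1710.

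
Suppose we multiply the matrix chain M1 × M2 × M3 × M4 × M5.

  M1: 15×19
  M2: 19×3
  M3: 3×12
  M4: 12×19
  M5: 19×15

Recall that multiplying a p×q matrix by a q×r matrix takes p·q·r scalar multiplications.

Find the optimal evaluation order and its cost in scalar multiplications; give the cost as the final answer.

Adjacent pairs: M1M2 = 15·19·3 = 855; M2M3 = 19·3·12 = 684; M3M4 = 3·12·19 = 684; M4M5 = 12·19·15 = 3420.
Length 3: M1..M3: k=1: 0+684+15·19·12=4104; k=2: 855+0+15·3·12=1395 → min 1395 | M2..M4: k=2: 0+684+19·3·19=1767; k=3: 684+0+19·12·19=5016 → min 1767 | M3..M5: k=3: 0+3420+3·12·15=3960; k=4: 684+0+3·19·15=1539 → min 1539.
Length 4: M1..M4: k=1: 0+1767+15·19·19=7182; k=2: 855+684+15·3·19=2394; k=3: 1395+0+15·12·19=4815 → min 2394 | M2..M5: k=2: 0+1539+19·3·15=2394; k=3: 684+3420+19·12·15=7524; k=4: 1767+0+19·19·15=7182 → min 2394.
Length 5: M1..M5: k=1: 0+2394+15·19·15=6669; k=2: 855+1539+15·3·15=3069; k=3: 1395+3420+15·12·15=7515; k=4: 2394+0+15·19·15=6669 → min 3069.
Optimal parenthesization: ((M1 × M2) × ((M3 × M4) × M5)) with cost 3069.

3069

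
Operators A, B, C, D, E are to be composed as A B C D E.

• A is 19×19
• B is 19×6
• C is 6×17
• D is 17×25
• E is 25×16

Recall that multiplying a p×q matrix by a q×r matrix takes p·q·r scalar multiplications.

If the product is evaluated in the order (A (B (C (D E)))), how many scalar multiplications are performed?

16032

(D E): 17×25 by 25×16 → 17×16, cost 17·25·16 = 6800
(C (D E)): 6×17 by 17×16 → 6×16, cost 6·17·16 = 1632; cumulative 8432
(B (C (D E))): 19×6 by 6×16 → 19×16, cost 19·6·16 = 1824; cumulative 10256
(A (B (C (D E)))): 19×19 by 19×16 → 19×16, cost 19·19·16 = 5776; cumulative 16032
Total: 16032 scalar multiplications.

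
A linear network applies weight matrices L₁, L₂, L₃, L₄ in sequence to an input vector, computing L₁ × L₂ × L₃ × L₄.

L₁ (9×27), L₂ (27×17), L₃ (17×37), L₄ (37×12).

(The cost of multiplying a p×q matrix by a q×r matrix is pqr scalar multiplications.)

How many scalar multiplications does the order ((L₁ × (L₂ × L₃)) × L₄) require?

(L₂ × L₃): 27×17 by 17×37 → 27×37, cost 27·17·37 = 16983
(L₁ × (L₂ × L₃)): 9×27 by 27×37 → 9×37, cost 9·27·37 = 8991; cumulative 25974
((L₁ × (L₂ × L₃)) × L₄): 9×37 by 37×12 → 9×12, cost 9·37·12 = 3996; cumulative 29970
Total: 29970 scalar multiplications.

29970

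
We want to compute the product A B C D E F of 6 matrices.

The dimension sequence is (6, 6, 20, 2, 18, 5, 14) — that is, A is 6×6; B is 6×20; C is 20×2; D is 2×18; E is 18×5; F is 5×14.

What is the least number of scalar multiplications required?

Adjacent pairs: AB = 6·6·20 = 720; BC = 6·20·2 = 240; CD = 20·2·18 = 720; DE = 2·18·5 = 180; EF = 18·5·14 = 1260.
Length 3: A..C: k=1: 0+240+6·6·2=312; k=2: 720+0+6·20·2=960 → min 312 | B..D: k=2: 0+720+6·20·18=2880; k=3: 240+0+6·2·18=456 → min 456 | C..E: k=3: 0+180+20·2·5=380; k=4: 720+0+20·18·5=2520 → min 380 | D..F: k=4: 0+1260+2·18·14=1764; k=5: 180+0+2·5·14=320 → min 320.
Length 4: A..D: k=1: 0+456+6·6·18=1104; k=2: 720+720+6·20·18=3600; k=3: 312+0+6·2·18=528 → min 528 | B..E: k=2: 0+380+6·20·5=980; k=3: 240+180+6·2·5=480; k=4: 456+0+6·18·5=996 → min 480 | C..F: k=3: 0+320+20·2·14=880; k=4: 720+1260+20·18·14=7020; k=5: 380+0+20·5·14=1780 → min 880.
Length 5: A..E: k=1: 0+480+6·6·5=660; k=2: 720+380+6·20·5=1700; k=3: 312+180+6·2·5=552; k=4: 528+0+6·18·5=1068 → min 552 | B..F: k=2: 0+880+6·20·14=2560; k=3: 240+320+6·2·14=728; k=4: 456+1260+6·18·14=3228; k=5: 480+0+6·5·14=900 → min 728.
Length 6: A..F: k=1: 0+728+6·6·14=1232; k=2: 720+880+6·20·14=3280; k=3: 312+320+6·2·14=800; k=4: 528+1260+6·18·14=3300; k=5: 552+0+6·5·14=972 → min 800.
Optimal order: ((A (B C)) ((D E) F)) with cost 800.

800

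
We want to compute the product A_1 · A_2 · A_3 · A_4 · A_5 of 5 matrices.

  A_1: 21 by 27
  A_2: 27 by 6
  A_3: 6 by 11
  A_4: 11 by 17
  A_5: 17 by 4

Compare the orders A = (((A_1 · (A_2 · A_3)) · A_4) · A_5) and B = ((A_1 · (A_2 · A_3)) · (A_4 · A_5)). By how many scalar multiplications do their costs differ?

Order A = (((A_1 · (A_2 · A_3)) · A_4) · A_5): (A_2 · A_3): 27×6 by 6×11 → 27×11, cost 27·6·11 = 1782; (A_1 · (A_2 · A_3)): 21×27 by 27×11 → 21×11, cost 21·27·11 = 6237; cumulative 8019; ((A_1 · (A_2 · A_3)) · A_4): 21×11 by 11×17 → 21×17, cost 21·11·17 = 3927; cumulative 11946; (((A_1 · (A_2 · A_3)) · A_4) · A_5): 21×17 by 17×4 → 21×4, cost 21·17·4 = 1428; cumulative 13374. Total 13374.
Order B = ((A_1 · (A_2 · A_3)) · (A_4 · A_5)): (A_2 · A_3): 27×6 by 6×11 → 27×11, cost 27·6·11 = 1782; (A_1 · (A_2 · A_3)): 21×27 by 27×11 → 21×11, cost 21·27·11 = 6237; cumulative 8019; (A_4 · A_5): 11×17 by 17×4 → 11×4, cost 11·17·4 = 748; ((A_1 · (A_2 · A_3)) · (A_4 · A_5)): 21×11 by 11×4 → 21×4, cost 21·11·4 = 924; cumulative 9691. Total 9691.
Difference: |13374 − 9691| = 3683.

3683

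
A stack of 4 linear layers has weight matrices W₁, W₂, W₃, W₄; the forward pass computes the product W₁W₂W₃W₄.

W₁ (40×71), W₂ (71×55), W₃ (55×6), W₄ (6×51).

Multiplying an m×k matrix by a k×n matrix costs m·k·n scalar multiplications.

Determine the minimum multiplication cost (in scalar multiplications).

52710

Adjacent pairs: W₁W₂ = 40·71·55 = 156200; W₂W₃ = 71·55·6 = 23430; W₃W₄ = 55·6·51 = 16830.
Length 3: W₁..W₃: k=1: 0+23430+40·71·6=40470; k=2: 156200+0+40·55·6=169400 → min 40470 | W₂..W₄: k=2: 0+16830+71·55·51=215985; k=3: 23430+0+71·6·51=45156 → min 45156.
Length 4: W₁..W₄: k=1: 0+45156+40·71·51=189996; k=2: 156200+16830+40·55·51=285230; k=3: 40470+0+40·6·51=52710 → min 52710.
Optimal order: ((W₁(W₂W₃))W₄) with cost 52710.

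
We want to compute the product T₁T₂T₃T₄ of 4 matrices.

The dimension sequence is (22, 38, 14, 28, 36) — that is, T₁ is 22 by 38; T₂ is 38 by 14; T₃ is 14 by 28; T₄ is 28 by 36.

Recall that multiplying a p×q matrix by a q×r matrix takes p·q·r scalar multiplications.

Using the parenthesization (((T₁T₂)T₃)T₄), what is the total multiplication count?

42504

(T₁T₂): 22×38 by 38×14 → 22×14, cost 22·38·14 = 11704
((T₁T₂)T₃): 22×14 by 14×28 → 22×28, cost 22·14·28 = 8624; cumulative 20328
(((T₁T₂)T₃)T₄): 22×28 by 28×36 → 22×36, cost 22·28·36 = 22176; cumulative 42504
Total: 42504 scalar multiplications.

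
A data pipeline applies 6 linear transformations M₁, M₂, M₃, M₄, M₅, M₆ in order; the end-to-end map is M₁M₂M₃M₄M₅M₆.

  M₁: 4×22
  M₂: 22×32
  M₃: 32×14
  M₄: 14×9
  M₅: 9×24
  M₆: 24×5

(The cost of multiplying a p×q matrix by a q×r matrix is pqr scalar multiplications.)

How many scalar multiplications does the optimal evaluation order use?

Adjacent pairs: M₁M₂ = 4·22·32 = 2816; M₂M₃ = 22·32·14 = 9856; M₃M₄ = 32·14·9 = 4032; M₄M₅ = 14·9·24 = 3024; M₅M₆ = 9·24·5 = 1080.
Length 3: M₁..M₃: k=1: 0+9856+4·22·14=11088; k=2: 2816+0+4·32·14=4608 → min 4608 | M₂..M₄: k=2: 0+4032+22·32·9=10368; k=3: 9856+0+22·14·9=12628 → min 10368 | M₃..M₅: k=3: 0+3024+32·14·24=13776; k=4: 4032+0+32·9·24=10944 → min 10944 | M₄..M₆: k=4: 0+1080+14·9·5=1710; k=5: 3024+0+14·24·5=4704 → min 1710.
Length 4: M₁..M₄: k=1: 0+10368+4·22·9=11160; k=2: 2816+4032+4·32·9=8000; k=3: 4608+0+4·14·9=5112 → min 5112 | M₂..M₅: k=2: 0+10944+22·32·24=27840; k=3: 9856+3024+22·14·24=20272; k=4: 10368+0+22·9·24=15120 → min 15120 | M₃..M₆: k=3: 0+1710+32·14·5=3950; k=4: 4032+1080+32·9·5=6552; k=5: 10944+0+32·24·5=14784 → min 3950.
Length 5: M₁..M₅: k=1: 0+15120+4·22·24=17232; k=2: 2816+10944+4·32·24=16832; k=3: 4608+3024+4·14·24=8976; k=4: 5112+0+4·9·24=5976 → min 5976 | M₂..M₆: k=2: 0+3950+22·32·5=7470; k=3: 9856+1710+22·14·5=13106; k=4: 10368+1080+22·9·5=12438; k=5: 15120+0+22·24·5=17760 → min 7470.
Length 6: M₁..M₆: k=1: 0+7470+4·22·5=7910; k=2: 2816+3950+4·32·5=7406; k=3: 4608+1710+4·14·5=6598; k=4: 5112+1080+4·9·5=6372; k=5: 5976+0+4·24·5=6456 → min 6372.
Optimal order: ((((M₁M₂)M₃)M₄)(M₅M₆)) with cost 6372.

6372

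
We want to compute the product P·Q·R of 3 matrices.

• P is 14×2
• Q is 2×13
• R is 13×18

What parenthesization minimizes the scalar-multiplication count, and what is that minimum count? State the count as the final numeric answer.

972

(P·(Q·R)): cost 972.
((P·Q)·R): cost 3640.
Optimal: (P·(Q·R)) with cost 972.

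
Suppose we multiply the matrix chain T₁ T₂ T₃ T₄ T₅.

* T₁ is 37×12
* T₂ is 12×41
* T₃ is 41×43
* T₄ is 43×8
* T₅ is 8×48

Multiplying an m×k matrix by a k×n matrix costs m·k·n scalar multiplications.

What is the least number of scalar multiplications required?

Adjacent pairs: T₁T₂ = 37·12·41 = 18204; T₂T₃ = 12·41·43 = 21156; T₃T₄ = 41·43·8 = 14104; T₄T₅ = 43·8·48 = 16512.
Length 3: T₁..T₃: k=1: 0+21156+37·12·43=40248; k=2: 18204+0+37·41·43=83435 → min 40248 | T₂..T₄: k=2: 0+14104+12·41·8=18040; k=3: 21156+0+12·43·8=25284 → min 18040 | T₃..T₅: k=3: 0+16512+41·43·48=101136; k=4: 14104+0+41·8·48=29848 → min 29848.
Length 4: T₁..T₄: k=1: 0+18040+37·12·8=21592; k=2: 18204+14104+37·41·8=44444; k=3: 40248+0+37·43·8=52976 → min 21592 | T₂..T₅: k=2: 0+29848+12·41·48=53464; k=3: 21156+16512+12·43·48=62436; k=4: 18040+0+12·8·48=22648 → min 22648.
Length 5: T₁..T₅: k=1: 0+22648+37·12·48=43960; k=2: 18204+29848+37·41·48=120868; k=3: 40248+16512+37·43·48=133128; k=4: 21592+0+37·8·48=35800 → min 35800.
Optimal order: ((T₁ (T₂ (T₃ T₄))) T₅) with cost 35800.

35800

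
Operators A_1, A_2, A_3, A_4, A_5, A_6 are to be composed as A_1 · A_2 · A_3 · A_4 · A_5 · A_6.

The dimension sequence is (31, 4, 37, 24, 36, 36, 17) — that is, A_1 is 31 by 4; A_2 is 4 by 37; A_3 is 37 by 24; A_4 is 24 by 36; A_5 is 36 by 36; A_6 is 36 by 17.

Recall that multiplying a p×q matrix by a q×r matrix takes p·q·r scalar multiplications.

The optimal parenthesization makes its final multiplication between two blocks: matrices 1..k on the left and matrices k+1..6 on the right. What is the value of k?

1

Adjacent pairs: A_1A_2 = 31·4·37 = 4588; A_2A_3 = 4·37·24 = 3552; A_3A_4 = 37·24·36 = 31968; A_4A_5 = 24·36·36 = 31104; A_5A_6 = 36·36·17 = 22032.
Length 3: A_1..A_3: k=1: 0+3552+31·4·24=6528; k=2: 4588+0+31·37·24=32116 → min 6528 | A_2..A_4: k=2: 0+31968+4·37·36=37296; k=3: 3552+0+4·24·36=7008 → min 7008 | A_3..A_5: k=3: 0+31104+37·24·36=63072; k=4: 31968+0+37·36·36=79920 → min 63072 | A_4..A_6: k=4: 0+22032+24·36·17=36720; k=5: 31104+0+24·36·17=45792 → min 36720.
Length 4: A_1..A_4: k=1: 0+7008+31·4·36=11472; k=2: 4588+31968+31·37·36=77848; k=3: 6528+0+31·24·36=33312 → min 11472 | A_2..A_5: k=2: 0+63072+4·37·36=68400; k=3: 3552+31104+4·24·36=38112; k=4: 7008+0+4·36·36=12192 → min 12192 | A_3..A_6: k=3: 0+36720+37·24·17=51816; k=4: 31968+22032+37·36·17=76644; k=5: 63072+0+37·36·17=85716 → min 51816.
Length 5: A_1..A_5: k=1: 0+12192+31·4·36=16656; k=2: 4588+63072+31·37·36=108952; k=3: 6528+31104+31·24·36=64416; k=4: 11472+0+31·36·36=51648 → min 16656 | A_2..A_6: k=2: 0+51816+4·37·17=54332; k=3: 3552+36720+4·24·17=41904; k=4: 7008+22032+4·36·17=31488; k=5: 12192+0+4·36·17=14640 → min 14640.
Top-level splits: k=1: (A_1..A_1)·(A_2..A_6) → 0+14640+31·4·17 = 16748; k=2: (A_1..A_2)·(A_3..A_6) → 4588+51816+31·37·17 = 75903; k=3: (A_1..A_3)·(A_4..A_6) → 6528+36720+31·24·17 = 55896; k=4: (A_1..A_4)·(A_5..A_6) → 11472+22032+31·36·17 = 52476; k=5: (A_1..A_5)·(A_6..A_6) → 16656+0+31·36·17 = 35628.
Best split is after A_1, i.e. k = 1.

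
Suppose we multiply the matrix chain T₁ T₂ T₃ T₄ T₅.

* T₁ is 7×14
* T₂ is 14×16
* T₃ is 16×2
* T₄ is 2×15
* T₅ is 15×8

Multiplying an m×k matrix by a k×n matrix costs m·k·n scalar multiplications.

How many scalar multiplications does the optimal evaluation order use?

996

Adjacent pairs: T₁T₂ = 7·14·16 = 1568; T₂T₃ = 14·16·2 = 448; T₃T₄ = 16·2·15 = 480; T₄T₅ = 2·15·8 = 240.
Length 3: T₁..T₃: k=1: 0+448+7·14·2=644; k=2: 1568+0+7·16·2=1792 → min 644 | T₂..T₄: k=2: 0+480+14·16·15=3840; k=3: 448+0+14·2·15=868 → min 868 | T₃..T₅: k=3: 0+240+16·2·8=496; k=4: 480+0+16·15·8=2400 → min 496.
Length 4: T₁..T₄: k=1: 0+868+7·14·15=2338; k=2: 1568+480+7·16·15=3728; k=3: 644+0+7·2·15=854 → min 854 | T₂..T₅: k=2: 0+496+14·16·8=2288; k=3: 448+240+14·2·8=912; k=4: 868+0+14·15·8=2548 → min 912.
Length 5: T₁..T₅: k=1: 0+912+7·14·8=1696; k=2: 1568+496+7·16·8=2960; k=3: 644+240+7·2·8=996; k=4: 854+0+7·15·8=1694 → min 996.
Optimal order: ((T₁ (T₂ T₃)) (T₄ T₅)) with cost 996.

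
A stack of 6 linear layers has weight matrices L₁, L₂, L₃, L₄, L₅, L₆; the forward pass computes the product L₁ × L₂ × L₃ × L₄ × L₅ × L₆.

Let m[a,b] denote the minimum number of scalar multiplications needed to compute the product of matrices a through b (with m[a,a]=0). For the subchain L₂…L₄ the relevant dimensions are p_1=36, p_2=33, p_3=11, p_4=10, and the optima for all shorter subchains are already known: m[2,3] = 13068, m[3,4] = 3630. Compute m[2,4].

m[2,4] = min over k∈[2,3] of m[2,k]+m[k+1,4]+p_{1}·p_k·p_{4}.
k=2: 0 + 3630 + 36·33·10 = 15510; k=3: 13068 + 0 + 36·11·10 = 17028.
Minimum: 15510 at k=2.

15510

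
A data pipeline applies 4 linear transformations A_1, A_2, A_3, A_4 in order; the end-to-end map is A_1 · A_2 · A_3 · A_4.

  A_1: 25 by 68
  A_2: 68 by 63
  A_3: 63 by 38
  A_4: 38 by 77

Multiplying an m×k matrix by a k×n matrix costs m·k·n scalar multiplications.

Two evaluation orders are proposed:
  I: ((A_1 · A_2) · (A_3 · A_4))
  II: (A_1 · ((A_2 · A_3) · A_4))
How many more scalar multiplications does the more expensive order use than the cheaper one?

79947

Order I = ((A_1 · A_2) · (A_3 · A_4)): (A_1 · A_2): 25×68 by 68×63 → 25×63, cost 25·68·63 = 107100; (A_3 · A_4): 63×38 by 38×77 → 63×77, cost 63·38·77 = 184338; ((A_1 · A_2) · (A_3 · A_4)): 25×63 by 63×77 → 25×77, cost 25·63·77 = 121275; cumulative 412713. Total 412713.
Order II = (A_1 · ((A_2 · A_3) · A_4)): (A_2 · A_3): 68×63 by 63×38 → 68×38, cost 68·63·38 = 162792; ((A_2 · A_3) · A_4): 68×38 by 38×77 → 68×77, cost 68·38·77 = 198968; cumulative 361760; (A_1 · ((A_2 · A_3) · A_4)): 25×68 by 68×77 → 25×77, cost 25·68·77 = 130900; cumulative 492660. Total 492660.
Difference: |412713 − 492660| = 79947.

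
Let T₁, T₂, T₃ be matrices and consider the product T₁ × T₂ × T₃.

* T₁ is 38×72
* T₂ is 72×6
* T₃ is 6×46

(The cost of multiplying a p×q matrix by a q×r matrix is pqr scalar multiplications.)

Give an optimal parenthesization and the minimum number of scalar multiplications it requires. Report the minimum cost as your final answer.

(T₁ × (T₂ × T₃)): cost 145728.
((T₁ × T₂) × T₃): cost 26904.
Optimal: ((T₁ × T₂) × T₃) with cost 26904.

26904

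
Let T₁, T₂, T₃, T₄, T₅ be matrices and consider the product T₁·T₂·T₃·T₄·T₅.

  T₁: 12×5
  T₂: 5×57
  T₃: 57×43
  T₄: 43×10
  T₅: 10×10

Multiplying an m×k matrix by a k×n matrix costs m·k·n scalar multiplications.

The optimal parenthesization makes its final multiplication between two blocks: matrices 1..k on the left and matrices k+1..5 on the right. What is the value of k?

Adjacent pairs: T₁T₂ = 12·5·57 = 3420; T₂T₃ = 5·57·43 = 12255; T₃T₄ = 57·43·10 = 24510; T₄T₅ = 43·10·10 = 4300.
Length 3: T₁..T₃: k=1: 0+12255+12·5·43=14835; k=2: 3420+0+12·57·43=32832 → min 14835 | T₂..T₄: k=2: 0+24510+5·57·10=27360; k=3: 12255+0+5·43·10=14405 → min 14405 | T₃..T₅: k=3: 0+4300+57·43·10=28810; k=4: 24510+0+57·10·10=30210 → min 28810.
Length 4: T₁..T₄: k=1: 0+14405+12·5·10=15005; k=2: 3420+24510+12·57·10=34770; k=3: 14835+0+12·43·10=19995 → min 15005 | T₂..T₅: k=2: 0+28810+5·57·10=31660; k=3: 12255+4300+5·43·10=18705; k=4: 14405+0+5·10·10=14905 → min 14905.
Top-level splits: k=1: (T₁..T₁)·(T₂..T₅) → 0+14905+12·5·10 = 15505; k=2: (T₁..T₂)·(T₃..T₅) → 3420+28810+12·57·10 = 39070; k=3: (T₁..T₃)·(T₄..T₅) → 14835+4300+12·43·10 = 24295; k=4: (T₁..T₄)·(T₅..T₅) → 15005+0+12·10·10 = 16205.
Best split is after T₁, i.e. k = 1.

1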